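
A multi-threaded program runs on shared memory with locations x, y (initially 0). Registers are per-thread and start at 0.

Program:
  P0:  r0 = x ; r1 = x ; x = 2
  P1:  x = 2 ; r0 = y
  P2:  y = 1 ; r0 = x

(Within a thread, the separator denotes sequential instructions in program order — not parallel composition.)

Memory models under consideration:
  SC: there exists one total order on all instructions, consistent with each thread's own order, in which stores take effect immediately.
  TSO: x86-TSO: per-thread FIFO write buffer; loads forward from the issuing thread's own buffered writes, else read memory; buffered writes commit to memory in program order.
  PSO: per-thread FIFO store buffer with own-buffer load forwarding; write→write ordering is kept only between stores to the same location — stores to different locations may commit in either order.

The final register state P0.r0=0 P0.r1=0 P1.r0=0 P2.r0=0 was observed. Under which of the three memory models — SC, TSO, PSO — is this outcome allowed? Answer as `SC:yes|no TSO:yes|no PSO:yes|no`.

SC:no TSO:yes PSO:yes

outcome vector order: (P0.r0,P0.r1,P1.r0,P2.r0)
under SC → (0,0,0,2), (0,0,1,0), (0,0,1,2), (0,2,0,2), (0,2,1,0), (0,2,1,2), (2,2,0,2), (2,2,1,0), (2,2,1,2)
under TSO → (0,0,0,0), (0,0,0,2), (0,0,1,0), (0,0,1,2), (0,2,0,0), (0,2,0,2), (0,2,1,0), (0,2,1,2), (2,2,0,0), (2,2,0,2), (2,2,1,0), (2,2,1,2)
under PSO → (0,0,0,0), (0,0,0,2), (0,0,1,0), (0,0,1,2), (0,2,0,0), (0,2,0,2), (0,2,1,0), (0,2,1,2), (2,2,0,0), (2,2,0,2), (2,2,1,0), (2,2,1,2)
target (0,0,0,0) ∈ {TSO,PSO}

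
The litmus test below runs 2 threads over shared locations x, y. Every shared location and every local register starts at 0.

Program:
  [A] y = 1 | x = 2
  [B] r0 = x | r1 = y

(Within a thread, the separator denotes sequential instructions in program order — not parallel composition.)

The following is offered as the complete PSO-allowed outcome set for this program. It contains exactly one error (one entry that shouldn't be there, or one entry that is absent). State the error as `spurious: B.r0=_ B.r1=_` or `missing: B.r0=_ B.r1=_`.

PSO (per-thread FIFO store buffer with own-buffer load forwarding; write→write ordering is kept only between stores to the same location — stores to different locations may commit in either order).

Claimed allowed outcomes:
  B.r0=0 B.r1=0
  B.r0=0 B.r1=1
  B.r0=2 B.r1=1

missing: B.r0=2 B.r1=0

outcome vector order: (B.r0,B.r1)
PSO (4): <0 0>, <0 1>, <2 0>, <2 1>
PSO∖claimed = {<2 0>}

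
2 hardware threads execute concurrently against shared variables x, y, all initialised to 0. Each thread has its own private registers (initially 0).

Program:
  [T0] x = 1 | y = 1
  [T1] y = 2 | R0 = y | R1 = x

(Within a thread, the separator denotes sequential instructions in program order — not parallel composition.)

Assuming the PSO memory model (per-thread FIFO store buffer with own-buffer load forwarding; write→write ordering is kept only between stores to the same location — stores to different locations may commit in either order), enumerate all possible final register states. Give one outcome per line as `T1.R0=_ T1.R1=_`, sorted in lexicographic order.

outcome vector order: (T1.R0,T1.R1)
|PSO outcomes| = 4

T1.R0=1 T1.R1=0
T1.R0=1 T1.R1=1
T1.R0=2 T1.R1=0
T1.R0=2 T1.R1=1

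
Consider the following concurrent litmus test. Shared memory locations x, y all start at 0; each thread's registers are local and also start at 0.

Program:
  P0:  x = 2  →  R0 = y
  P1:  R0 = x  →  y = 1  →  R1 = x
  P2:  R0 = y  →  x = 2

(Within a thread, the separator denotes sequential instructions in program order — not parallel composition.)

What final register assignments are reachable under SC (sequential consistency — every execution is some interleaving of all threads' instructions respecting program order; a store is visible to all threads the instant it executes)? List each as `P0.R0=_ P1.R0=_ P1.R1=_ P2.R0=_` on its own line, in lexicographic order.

outcome vector order: (P0.R0,P1.R0,P1.R1,P2.R0)
|SC outcomes| = 10

P0.R0=0 P1.R0=0 P1.R1=2 P2.R0=0
P0.R0=0 P1.R0=0 P1.R1=2 P2.R0=1
P0.R0=0 P1.R0=2 P1.R1=2 P2.R0=0
P0.R0=0 P1.R0=2 P1.R1=2 P2.R0=1
P0.R0=1 P1.R0=0 P1.R1=0 P2.R0=0
P0.R0=1 P1.R0=0 P1.R1=0 P2.R0=1
P0.R0=1 P1.R0=0 P1.R1=2 P2.R0=0
P0.R0=1 P1.R0=0 P1.R1=2 P2.R0=1
P0.R0=1 P1.R0=2 P1.R1=2 P2.R0=0
P0.R0=1 P1.R0=2 P1.R1=2 P2.R0=1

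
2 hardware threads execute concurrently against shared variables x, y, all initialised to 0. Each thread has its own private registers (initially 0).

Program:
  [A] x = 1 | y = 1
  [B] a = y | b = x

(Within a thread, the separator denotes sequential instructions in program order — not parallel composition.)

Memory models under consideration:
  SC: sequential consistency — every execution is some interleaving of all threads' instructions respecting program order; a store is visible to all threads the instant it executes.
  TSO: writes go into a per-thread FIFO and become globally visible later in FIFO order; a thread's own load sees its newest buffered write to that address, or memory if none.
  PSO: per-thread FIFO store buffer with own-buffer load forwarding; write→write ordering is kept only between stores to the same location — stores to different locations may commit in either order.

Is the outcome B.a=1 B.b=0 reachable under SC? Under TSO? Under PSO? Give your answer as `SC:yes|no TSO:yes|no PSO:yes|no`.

outcome vector order: (B.a,B.b)
under SC → (0,0) (0,1) (1,1)
under TSO → (0,0) (0,1) (1,1)
under PSO → (0,0) (0,1) (1,0) (1,1)
target (1,0) ∈ {PSO}

SC:no TSO:no PSO:yes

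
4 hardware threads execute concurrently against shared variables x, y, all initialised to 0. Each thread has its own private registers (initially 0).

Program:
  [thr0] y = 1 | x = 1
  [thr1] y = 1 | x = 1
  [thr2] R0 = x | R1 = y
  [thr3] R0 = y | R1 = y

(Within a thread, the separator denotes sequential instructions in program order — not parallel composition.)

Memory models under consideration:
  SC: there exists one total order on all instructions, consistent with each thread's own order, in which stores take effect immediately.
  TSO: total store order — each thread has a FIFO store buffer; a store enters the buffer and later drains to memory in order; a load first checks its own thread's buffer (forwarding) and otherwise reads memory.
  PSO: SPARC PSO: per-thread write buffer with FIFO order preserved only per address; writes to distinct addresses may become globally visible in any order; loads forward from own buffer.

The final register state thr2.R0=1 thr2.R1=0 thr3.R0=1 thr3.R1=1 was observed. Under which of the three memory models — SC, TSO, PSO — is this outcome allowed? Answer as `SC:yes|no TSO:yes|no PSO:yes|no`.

SC:no TSO:no PSO:yes

outcome vector order: (thr2.R0,thr2.R1,thr3.R0,thr3.R1)
SC (9): <0 0 0 0>; <0 0 0 1>; <0 0 1 1>; <0 1 0 0>; <0 1 0 1>; <0 1 1 1>; <1 1 0 0>; <1 1 0 1>; <1 1 1 1>
TSO (9): <0 0 0 0>; <0 0 0 1>; <0 0 1 1>; <0 1 0 0>; <0 1 0 1>; <0 1 1 1>; <1 1 0 0>; <1 1 0 1>; <1 1 1 1>
PSO (12): <0 0 0 0>; <0 0 0 1>; <0 0 1 1>; <0 1 0 0>; <0 1 0 1>; <0 1 1 1>; <1 0 0 0>; <1 0 0 1>; <1 0 1 1>; <1 1 0 0>; <1 1 0 1>; <1 1 1 1>
target <1 0 1 1> ∈ {PSO}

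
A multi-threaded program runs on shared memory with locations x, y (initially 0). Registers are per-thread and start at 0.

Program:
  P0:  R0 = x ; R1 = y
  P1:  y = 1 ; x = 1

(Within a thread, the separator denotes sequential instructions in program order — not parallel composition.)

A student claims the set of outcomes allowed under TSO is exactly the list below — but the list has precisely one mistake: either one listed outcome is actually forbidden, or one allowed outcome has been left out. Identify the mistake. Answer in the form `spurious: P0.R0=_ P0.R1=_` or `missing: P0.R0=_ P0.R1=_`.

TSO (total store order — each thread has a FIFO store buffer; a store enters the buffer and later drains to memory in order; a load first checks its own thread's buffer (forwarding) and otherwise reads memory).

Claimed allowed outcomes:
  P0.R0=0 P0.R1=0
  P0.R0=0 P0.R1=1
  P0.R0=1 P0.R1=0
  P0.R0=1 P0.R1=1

outcome vector order: (P0.R0,P0.R1)
TSO: 3 outcomes — {0/0 0/1 1/1}
claimed∖TSO = {1/0}

spurious: P0.R0=1 P0.R1=0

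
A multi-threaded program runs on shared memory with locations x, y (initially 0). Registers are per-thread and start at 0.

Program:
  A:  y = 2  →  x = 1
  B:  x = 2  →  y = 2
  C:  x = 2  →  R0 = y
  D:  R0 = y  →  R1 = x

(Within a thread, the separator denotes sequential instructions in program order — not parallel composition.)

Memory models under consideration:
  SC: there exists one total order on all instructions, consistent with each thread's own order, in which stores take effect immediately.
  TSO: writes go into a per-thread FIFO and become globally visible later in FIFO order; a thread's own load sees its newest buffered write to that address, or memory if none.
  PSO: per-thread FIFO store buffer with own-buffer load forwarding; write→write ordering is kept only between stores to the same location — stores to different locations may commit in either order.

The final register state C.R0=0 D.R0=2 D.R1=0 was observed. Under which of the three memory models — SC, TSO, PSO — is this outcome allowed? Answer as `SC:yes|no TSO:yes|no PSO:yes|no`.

outcome vector order: (C.R0,D.R0,D.R1)
under SC → 000 001 002 021 022 200 201 202 220 221 222
under TSO → 000 001 002 020 021 022 200 201 202 220 221 222
under PSO → 000 001 002 020 021 022 200 201 202 220 221 222
target 020 ∈ {TSO,PSO}

SC:no TSO:yes PSO:yes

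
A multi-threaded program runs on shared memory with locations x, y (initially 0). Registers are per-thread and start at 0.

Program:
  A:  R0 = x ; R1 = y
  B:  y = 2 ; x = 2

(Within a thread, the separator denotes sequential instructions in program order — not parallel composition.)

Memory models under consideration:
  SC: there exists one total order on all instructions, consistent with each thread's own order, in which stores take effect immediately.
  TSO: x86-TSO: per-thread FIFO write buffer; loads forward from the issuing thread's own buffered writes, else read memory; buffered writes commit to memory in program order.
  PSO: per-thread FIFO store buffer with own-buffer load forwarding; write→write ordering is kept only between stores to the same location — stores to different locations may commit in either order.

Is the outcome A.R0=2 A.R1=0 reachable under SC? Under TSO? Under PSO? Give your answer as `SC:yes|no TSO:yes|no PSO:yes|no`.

outcome vector order: (A.R0,A.R1)
under SC → (0,0), (0,2), (2,2)
under TSO → (0,0), (0,2), (2,2)
under PSO → (0,0), (0,2), (2,0), (2,2)
target (2,0) ∈ {PSO}

SC:no TSO:no PSO:yes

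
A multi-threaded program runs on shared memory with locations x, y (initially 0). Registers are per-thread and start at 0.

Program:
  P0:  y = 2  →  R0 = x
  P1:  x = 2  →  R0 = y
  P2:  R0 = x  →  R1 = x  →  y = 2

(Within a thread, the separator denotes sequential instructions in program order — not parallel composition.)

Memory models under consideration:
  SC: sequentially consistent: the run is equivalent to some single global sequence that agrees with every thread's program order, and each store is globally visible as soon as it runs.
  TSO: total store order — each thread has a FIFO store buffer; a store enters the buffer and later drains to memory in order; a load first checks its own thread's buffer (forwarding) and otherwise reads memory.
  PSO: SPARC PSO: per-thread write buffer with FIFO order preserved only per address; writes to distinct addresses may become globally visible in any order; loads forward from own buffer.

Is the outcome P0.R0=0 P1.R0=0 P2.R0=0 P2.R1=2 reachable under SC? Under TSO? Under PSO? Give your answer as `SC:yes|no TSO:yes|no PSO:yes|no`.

SC:no TSO:yes PSO:yes

outcome vector order: (P0.R0,P1.R0,P2.R0,P2.R1)
under SC → <0 2 0 0>, <0 2 0 2>, <0 2 2 2>, <2 0 0 0>, <2 0 0 2>, <2 0 2 2>, <2 2 0 0>, <2 2 0 2>, <2 2 2 2>
under TSO → <0 0 0 0>, <0 0 0 2>, <0 0 2 2>, <0 2 0 0>, <0 2 0 2>, <0 2 2 2>, <2 0 0 0>, <2 0 0 2>, <2 0 2 2>, <2 2 0 0>, <2 2 0 2>, <2 2 2 2>
under PSO → <0 0 0 0>, <0 0 0 2>, <0 0 2 2>, <0 2 0 0>, <0 2 0 2>, <0 2 2 2>, <2 0 0 0>, <2 0 0 2>, <2 0 2 2>, <2 2 0 0>, <2 2 0 2>, <2 2 2 2>
target <0 0 0 2> ∈ {TSO,PSO}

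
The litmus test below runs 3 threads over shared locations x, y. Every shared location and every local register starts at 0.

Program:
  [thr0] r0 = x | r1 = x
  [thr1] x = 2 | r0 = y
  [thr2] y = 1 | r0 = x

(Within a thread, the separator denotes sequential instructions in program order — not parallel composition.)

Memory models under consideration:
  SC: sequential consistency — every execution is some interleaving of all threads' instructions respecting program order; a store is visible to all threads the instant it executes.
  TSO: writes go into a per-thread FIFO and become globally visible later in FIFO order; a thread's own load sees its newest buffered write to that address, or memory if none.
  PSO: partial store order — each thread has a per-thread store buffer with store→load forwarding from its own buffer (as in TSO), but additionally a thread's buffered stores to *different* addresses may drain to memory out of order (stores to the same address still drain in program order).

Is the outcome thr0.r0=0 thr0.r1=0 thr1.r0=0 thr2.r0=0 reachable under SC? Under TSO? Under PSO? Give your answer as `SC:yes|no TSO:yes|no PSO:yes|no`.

SC:no TSO:yes PSO:yes

outcome vector order: (thr0.r0,thr0.r1,thr1.r0,thr2.r0)
under SC → <0 0 0 2>, <0 0 1 0>, <0 0 1 2>, <0 2 0 2>, <0 2 1 0>, <0 2 1 2>, <2 2 0 2>, <2 2 1 0>, <2 2 1 2>
under TSO → <0 0 0 0>, <0 0 0 2>, <0 0 1 0>, <0 0 1 2>, <0 2 0 0>, <0 2 0 2>, <0 2 1 0>, <0 2 1 2>, <2 2 0 0>, <2 2 0 2>, <2 2 1 0>, <2 2 1 2>
under PSO → <0 0 0 0>, <0 0 0 2>, <0 0 1 0>, <0 0 1 2>, <0 2 0 0>, <0 2 0 2>, <0 2 1 0>, <0 2 1 2>, <2 2 0 0>, <2 2 0 2>, <2 2 1 0>, <2 2 1 2>
target <0 0 0 0> ∈ {TSO,PSO}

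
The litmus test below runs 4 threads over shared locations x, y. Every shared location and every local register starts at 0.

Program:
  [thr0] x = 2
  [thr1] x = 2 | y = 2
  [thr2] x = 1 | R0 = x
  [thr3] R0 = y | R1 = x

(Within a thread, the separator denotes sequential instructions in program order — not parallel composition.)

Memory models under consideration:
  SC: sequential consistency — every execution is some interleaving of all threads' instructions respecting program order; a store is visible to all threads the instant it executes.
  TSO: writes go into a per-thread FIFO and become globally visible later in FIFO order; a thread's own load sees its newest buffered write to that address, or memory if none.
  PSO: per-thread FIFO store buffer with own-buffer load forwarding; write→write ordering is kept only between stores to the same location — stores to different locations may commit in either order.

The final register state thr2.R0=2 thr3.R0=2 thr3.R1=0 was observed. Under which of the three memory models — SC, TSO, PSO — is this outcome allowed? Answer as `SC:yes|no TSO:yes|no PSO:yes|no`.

outcome vector order: (thr2.R0,thr3.R0,thr3.R1)
SC: 10 outcomes — {100, 101, 102, 121, 122, 200, 201, 202, 221, 222}
TSO: 10 outcomes — {100, 101, 102, 121, 122, 200, 201, 202, 221, 222}
PSO: 12 outcomes — {100, 101, 102, 120, 121, 122, 200, 201, 202, 220, 221, 222}
target 220 ∈ {PSO}

SC:no TSO:no PSO:yes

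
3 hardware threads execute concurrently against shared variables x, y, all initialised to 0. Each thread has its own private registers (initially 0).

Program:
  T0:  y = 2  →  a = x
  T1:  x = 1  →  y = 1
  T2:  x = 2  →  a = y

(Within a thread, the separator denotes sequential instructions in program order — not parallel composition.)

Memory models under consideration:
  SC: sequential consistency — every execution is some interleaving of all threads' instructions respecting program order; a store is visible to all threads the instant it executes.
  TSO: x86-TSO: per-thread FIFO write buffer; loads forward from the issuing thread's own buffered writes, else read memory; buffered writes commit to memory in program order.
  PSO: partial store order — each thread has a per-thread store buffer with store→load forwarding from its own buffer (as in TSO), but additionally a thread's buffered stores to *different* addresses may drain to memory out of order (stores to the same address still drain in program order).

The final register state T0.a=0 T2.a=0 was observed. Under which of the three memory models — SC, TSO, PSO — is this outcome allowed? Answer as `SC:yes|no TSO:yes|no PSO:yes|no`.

outcome vector order: (T0.a,T2.a)
SC (8): 01, 02, 10, 11, 12, 20, 21, 22
TSO (9): 00, 01, 02, 10, 11, 12, 20, 21, 22
PSO (9): 00, 01, 02, 10, 11, 12, 20, 21, 22
target 00 ∈ {TSO,PSO}

SC:no TSO:yes PSO:yes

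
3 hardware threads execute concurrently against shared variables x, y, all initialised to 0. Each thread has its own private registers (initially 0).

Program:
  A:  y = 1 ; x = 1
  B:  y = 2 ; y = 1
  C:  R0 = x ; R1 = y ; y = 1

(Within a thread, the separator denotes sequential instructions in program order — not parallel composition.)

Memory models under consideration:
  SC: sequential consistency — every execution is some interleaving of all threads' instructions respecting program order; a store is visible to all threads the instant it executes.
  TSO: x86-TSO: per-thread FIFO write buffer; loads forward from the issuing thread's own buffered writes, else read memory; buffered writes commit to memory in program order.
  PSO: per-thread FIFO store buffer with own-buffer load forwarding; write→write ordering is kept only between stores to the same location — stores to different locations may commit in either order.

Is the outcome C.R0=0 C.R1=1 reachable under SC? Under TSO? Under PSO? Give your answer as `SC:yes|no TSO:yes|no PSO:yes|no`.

SC:yes TSO:yes PSO:yes

outcome vector order: (C.R0,C.R1)
SC: 5 outcomes — {00 01 02 11 12}
TSO: 5 outcomes — {00 01 02 11 12}
PSO: 6 outcomes — {00 01 02 10 11 12}
target 01 ∈ {SC,TSO,PSO}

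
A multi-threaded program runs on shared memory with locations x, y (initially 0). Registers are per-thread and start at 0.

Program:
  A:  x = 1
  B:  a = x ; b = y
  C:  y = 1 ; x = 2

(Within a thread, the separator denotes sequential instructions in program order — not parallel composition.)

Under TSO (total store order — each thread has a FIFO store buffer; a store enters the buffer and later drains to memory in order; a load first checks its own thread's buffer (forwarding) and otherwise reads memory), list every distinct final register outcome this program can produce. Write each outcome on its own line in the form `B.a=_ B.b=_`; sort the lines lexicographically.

B.a=0 B.b=0
B.a=0 B.b=1
B.a=1 B.b=0
B.a=1 B.b=1
B.a=2 B.b=1

outcome vector order: (B.a,B.b)
|TSO outcomes| = 5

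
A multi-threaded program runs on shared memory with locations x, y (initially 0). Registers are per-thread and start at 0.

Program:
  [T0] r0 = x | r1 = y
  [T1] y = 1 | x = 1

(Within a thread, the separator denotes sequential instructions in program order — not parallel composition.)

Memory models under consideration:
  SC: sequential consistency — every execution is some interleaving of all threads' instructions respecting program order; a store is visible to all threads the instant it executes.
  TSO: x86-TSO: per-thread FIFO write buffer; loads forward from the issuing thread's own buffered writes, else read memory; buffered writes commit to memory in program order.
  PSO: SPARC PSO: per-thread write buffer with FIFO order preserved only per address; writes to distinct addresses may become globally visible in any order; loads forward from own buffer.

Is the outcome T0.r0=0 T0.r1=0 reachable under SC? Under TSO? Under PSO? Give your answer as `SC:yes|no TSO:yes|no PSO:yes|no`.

SC:yes TSO:yes PSO:yes

outcome vector order: (T0.r0,T0.r1)
[SC] allowed = {(0,0) (0,1) (1,1)}
[TSO] allowed = {(0,0) (0,1) (1,1)}
[PSO] allowed = {(0,0) (0,1) (1,0) (1,1)}
target (0,0) ∈ {SC,TSO,PSO}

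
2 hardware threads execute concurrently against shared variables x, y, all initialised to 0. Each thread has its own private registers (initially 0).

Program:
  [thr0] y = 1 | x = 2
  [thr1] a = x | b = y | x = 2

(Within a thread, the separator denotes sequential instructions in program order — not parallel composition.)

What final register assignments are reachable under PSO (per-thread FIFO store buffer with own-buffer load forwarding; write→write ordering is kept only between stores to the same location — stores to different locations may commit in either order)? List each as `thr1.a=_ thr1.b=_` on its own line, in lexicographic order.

thr1.a=0 thr1.b=0
thr1.a=0 thr1.b=1
thr1.a=2 thr1.b=0
thr1.a=2 thr1.b=1

outcome vector order: (thr1.a,thr1.b)
|PSO outcomes| = 4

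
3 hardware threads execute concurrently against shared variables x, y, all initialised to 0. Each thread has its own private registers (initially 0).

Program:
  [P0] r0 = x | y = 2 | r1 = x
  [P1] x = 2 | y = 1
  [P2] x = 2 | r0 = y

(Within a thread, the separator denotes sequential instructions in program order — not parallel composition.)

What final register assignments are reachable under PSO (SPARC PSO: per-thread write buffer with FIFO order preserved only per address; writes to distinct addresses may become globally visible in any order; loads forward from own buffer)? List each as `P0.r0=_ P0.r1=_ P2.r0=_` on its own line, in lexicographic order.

outcome vector order: (P0.r0,P0.r1,P2.r0)
|PSO outcomes| = 9

P0.r0=0 P0.r1=0 P2.r0=0
P0.r0=0 P0.r1=0 P2.r0=1
P0.r0=0 P0.r1=0 P2.r0=2
P0.r0=0 P0.r1=2 P2.r0=0
P0.r0=0 P0.r1=2 P2.r0=1
P0.r0=0 P0.r1=2 P2.r0=2
P0.r0=2 P0.r1=2 P2.r0=0
P0.r0=2 P0.r1=2 P2.r0=1
P0.r0=2 P0.r1=2 P2.r0=2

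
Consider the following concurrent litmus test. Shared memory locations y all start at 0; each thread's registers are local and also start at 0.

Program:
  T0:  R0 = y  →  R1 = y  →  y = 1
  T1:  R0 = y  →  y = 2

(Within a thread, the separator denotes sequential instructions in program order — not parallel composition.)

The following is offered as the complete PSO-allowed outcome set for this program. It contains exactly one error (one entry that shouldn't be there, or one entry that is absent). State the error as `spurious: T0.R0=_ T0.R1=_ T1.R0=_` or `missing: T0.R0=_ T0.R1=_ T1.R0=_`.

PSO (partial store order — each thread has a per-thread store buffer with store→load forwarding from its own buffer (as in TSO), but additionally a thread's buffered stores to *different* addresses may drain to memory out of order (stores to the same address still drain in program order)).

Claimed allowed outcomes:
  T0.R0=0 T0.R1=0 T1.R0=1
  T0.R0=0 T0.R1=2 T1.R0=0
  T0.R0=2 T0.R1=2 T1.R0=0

outcome vector order: (T0.R0,T0.R1,T1.R0)
PSO (4): (0,0,0) (0,0,1) (0,2,0) (2,2,0)
PSO∖claimed = {(0,0,0)}

missing: T0.R0=0 T0.R1=0 T1.R0=0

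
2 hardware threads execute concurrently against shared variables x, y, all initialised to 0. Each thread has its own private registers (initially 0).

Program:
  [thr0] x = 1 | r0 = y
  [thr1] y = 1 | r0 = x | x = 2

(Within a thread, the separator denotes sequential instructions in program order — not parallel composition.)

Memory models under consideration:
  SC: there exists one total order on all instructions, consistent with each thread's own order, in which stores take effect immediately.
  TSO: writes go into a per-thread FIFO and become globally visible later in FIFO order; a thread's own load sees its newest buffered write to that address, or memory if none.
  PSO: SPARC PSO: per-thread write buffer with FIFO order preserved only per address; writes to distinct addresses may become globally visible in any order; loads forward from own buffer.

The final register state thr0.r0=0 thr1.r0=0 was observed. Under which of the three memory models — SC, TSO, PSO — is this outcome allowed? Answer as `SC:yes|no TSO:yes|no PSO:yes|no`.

SC:no TSO:yes PSO:yes

outcome vector order: (thr0.r0,thr1.r0)
[SC] allowed = {<0 1> <1 0> <1 1>}
[TSO] allowed = {<0 0> <0 1> <1 0> <1 1>}
[PSO] allowed = {<0 0> <0 1> <1 0> <1 1>}
target <0 0> ∈ {TSO,PSO}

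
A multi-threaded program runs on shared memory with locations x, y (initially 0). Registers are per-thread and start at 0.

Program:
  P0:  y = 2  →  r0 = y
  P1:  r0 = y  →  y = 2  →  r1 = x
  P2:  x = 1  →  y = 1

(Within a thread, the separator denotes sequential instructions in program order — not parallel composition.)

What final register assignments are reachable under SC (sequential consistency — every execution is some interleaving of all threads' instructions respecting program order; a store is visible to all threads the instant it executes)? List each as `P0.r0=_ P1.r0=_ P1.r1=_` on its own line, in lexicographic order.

outcome vector order: (P0.r0,P1.r0,P1.r1)
|SC outcomes| = 10

P0.r0=1 P1.r0=0 P1.r1=0
P0.r0=1 P1.r0=0 P1.r1=1
P0.r0=1 P1.r0=1 P1.r1=1
P0.r0=1 P1.r0=2 P1.r1=0
P0.r0=1 P1.r0=2 P1.r1=1
P0.r0=2 P1.r0=0 P1.r1=0
P0.r0=2 P1.r0=0 P1.r1=1
P0.r0=2 P1.r0=1 P1.r1=1
P0.r0=2 P1.r0=2 P1.r1=0
P0.r0=2 P1.r0=2 P1.r1=1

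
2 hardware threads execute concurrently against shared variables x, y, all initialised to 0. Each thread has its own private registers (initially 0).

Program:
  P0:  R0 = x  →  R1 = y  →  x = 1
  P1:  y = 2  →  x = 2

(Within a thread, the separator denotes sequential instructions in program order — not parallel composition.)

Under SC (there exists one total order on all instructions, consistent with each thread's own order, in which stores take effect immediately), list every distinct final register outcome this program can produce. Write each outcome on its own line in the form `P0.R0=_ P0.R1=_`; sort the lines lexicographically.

P0.R0=0 P0.R1=0
P0.R0=0 P0.R1=2
P0.R0=2 P0.R1=2

outcome vector order: (P0.R0,P0.R1)
|SC outcomes| = 3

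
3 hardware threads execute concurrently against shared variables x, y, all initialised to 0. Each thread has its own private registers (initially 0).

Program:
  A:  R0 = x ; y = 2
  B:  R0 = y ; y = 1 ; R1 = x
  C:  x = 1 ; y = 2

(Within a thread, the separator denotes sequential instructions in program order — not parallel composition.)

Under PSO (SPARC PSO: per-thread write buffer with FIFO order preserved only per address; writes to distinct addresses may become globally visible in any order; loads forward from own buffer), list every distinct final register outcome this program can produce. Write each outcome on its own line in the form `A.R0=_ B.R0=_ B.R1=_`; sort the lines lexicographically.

outcome vector order: (A.R0,B.R0,B.R1)
|PSO outcomes| = 8

A.R0=0 B.R0=0 B.R1=0
A.R0=0 B.R0=0 B.R1=1
A.R0=0 B.R0=2 B.R1=0
A.R0=0 B.R0=2 B.R1=1
A.R0=1 B.R0=0 B.R1=0
A.R0=1 B.R0=0 B.R1=1
A.R0=1 B.R0=2 B.R1=0
A.R0=1 B.R0=2 B.R1=1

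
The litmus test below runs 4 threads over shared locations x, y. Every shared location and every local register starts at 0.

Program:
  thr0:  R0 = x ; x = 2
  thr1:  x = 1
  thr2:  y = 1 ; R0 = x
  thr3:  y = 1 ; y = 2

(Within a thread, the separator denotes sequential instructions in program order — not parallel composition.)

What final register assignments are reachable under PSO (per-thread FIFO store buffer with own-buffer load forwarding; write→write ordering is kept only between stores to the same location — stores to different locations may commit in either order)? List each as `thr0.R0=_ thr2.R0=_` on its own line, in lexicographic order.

outcome vector order: (thr0.R0,thr2.R0)
|PSO outcomes| = 6

thr0.R0=0 thr2.R0=0
thr0.R0=0 thr2.R0=1
thr0.R0=0 thr2.R0=2
thr0.R0=1 thr2.R0=0
thr0.R0=1 thr2.R0=1
thr0.R0=1 thr2.R0=2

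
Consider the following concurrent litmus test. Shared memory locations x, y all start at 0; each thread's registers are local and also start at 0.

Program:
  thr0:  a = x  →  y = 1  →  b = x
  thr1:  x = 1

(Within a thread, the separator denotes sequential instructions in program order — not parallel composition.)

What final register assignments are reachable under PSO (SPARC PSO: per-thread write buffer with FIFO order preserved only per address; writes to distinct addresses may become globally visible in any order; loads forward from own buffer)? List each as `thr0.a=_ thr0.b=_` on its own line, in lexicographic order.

outcome vector order: (thr0.a,thr0.b)
|PSO outcomes| = 3

thr0.a=0 thr0.b=0
thr0.a=0 thr0.b=1
thr0.a=1 thr0.b=1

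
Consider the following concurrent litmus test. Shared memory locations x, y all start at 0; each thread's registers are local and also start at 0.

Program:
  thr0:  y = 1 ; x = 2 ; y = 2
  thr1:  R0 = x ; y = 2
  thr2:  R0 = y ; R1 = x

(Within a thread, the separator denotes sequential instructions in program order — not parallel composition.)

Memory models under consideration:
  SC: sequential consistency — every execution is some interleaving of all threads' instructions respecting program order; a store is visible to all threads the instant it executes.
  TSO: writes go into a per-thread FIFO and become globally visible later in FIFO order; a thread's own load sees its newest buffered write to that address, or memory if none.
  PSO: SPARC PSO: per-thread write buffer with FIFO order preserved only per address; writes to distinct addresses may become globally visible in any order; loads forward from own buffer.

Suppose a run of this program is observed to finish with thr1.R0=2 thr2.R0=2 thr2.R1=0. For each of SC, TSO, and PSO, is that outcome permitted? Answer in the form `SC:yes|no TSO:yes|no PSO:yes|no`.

outcome vector order: (thr1.R0,thr2.R0,thr2.R1)
SC: 11 outcomes — {000 002 010 012 020 022 200 202 210 212 222}
TSO: 11 outcomes — {000 002 010 012 020 022 200 202 210 212 222}
PSO: 12 outcomes — {000 002 010 012 020 022 200 202 210 212 220 222}
target 220 ∈ {PSO}

SC:no TSO:no PSO:yes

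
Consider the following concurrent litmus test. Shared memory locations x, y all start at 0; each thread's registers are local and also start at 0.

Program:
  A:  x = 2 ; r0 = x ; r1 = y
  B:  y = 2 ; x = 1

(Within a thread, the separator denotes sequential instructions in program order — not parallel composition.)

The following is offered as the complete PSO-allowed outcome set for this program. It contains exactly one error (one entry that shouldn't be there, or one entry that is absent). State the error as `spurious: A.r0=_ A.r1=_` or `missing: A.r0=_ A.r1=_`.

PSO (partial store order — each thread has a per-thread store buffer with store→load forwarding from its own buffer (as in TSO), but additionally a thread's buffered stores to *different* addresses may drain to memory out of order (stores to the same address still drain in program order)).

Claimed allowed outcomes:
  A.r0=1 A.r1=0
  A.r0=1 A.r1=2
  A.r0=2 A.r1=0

outcome vector order: (A.r0,A.r1)
[PSO] allowed = {(1,0) (1,2) (2,0) (2,2)}
PSO∖claimed = {(2,2)}

missing: A.r0=2 A.r1=2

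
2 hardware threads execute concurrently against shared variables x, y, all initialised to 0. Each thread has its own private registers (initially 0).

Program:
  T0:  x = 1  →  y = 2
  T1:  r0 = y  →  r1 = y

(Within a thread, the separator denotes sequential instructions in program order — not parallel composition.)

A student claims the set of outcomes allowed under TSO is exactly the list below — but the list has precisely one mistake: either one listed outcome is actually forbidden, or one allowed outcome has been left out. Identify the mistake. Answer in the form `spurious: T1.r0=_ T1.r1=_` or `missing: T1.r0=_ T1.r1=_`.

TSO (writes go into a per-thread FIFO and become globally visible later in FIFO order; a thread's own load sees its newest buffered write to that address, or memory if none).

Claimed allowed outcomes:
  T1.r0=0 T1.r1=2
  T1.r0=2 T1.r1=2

outcome vector order: (T1.r0,T1.r1)
under TSO → 00, 02, 22
TSO∖claimed = {00}

missing: T1.r0=0 T1.r1=0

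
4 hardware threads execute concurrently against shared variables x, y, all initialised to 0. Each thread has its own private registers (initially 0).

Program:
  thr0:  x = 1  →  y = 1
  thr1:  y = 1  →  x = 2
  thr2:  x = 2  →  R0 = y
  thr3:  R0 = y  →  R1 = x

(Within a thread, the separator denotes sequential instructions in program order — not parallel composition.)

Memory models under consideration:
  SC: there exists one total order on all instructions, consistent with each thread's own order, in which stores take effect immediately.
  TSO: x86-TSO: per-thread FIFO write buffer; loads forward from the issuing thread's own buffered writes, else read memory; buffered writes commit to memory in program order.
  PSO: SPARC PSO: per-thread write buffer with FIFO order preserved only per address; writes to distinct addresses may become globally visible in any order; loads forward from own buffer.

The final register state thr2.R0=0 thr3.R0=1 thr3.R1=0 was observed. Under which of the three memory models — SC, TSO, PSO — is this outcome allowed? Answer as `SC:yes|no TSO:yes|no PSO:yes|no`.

SC:no TSO:yes PSO:yes

outcome vector order: (thr2.R0,thr3.R0,thr3.R1)
SC: 11 outcomes — {<0 0 0>; <0 0 1>; <0 0 2>; <0 1 1>; <0 1 2>; <1 0 0>; <1 0 1>; <1 0 2>; <1 1 0>; <1 1 1>; <1 1 2>}
TSO: 12 outcomes — {<0 0 0>; <0 0 1>; <0 0 2>; <0 1 0>; <0 1 1>; <0 1 2>; <1 0 0>; <1 0 1>; <1 0 2>; <1 1 0>; <1 1 1>; <1 1 2>}
PSO: 12 outcomes — {<0 0 0>; <0 0 1>; <0 0 2>; <0 1 0>; <0 1 1>; <0 1 2>; <1 0 0>; <1 0 1>; <1 0 2>; <1 1 0>; <1 1 1>; <1 1 2>}
target <0 1 0> ∈ {TSO,PSO}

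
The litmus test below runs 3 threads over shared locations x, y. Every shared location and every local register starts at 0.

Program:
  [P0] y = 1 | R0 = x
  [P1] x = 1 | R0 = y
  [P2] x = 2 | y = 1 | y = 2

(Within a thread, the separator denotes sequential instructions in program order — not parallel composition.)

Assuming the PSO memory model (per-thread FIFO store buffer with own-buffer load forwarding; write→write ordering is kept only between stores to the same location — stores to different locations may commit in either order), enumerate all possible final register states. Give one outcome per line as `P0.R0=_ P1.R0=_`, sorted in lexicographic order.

P0.R0=0 P1.R0=0
P0.R0=0 P1.R0=1
P0.R0=0 P1.R0=2
P0.R0=1 P1.R0=0
P0.R0=1 P1.R0=1
P0.R0=1 P1.R0=2
P0.R0=2 P1.R0=0
P0.R0=2 P1.R0=1
P0.R0=2 P1.R0=2

outcome vector order: (P0.R0,P1.R0)
|PSO outcomes| = 9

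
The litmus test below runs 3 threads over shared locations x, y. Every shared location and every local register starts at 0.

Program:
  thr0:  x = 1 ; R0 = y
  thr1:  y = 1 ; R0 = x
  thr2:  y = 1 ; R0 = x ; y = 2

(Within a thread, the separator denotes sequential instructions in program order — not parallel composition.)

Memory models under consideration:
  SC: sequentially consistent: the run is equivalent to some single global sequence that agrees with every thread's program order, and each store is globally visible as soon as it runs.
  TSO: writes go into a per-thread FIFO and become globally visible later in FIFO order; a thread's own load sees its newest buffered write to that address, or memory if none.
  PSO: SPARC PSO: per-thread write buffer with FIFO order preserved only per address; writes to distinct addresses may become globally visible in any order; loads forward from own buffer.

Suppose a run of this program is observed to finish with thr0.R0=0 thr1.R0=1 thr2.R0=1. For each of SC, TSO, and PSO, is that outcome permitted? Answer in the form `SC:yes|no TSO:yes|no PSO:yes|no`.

outcome vector order: (thr0.R0,thr1.R0,thr2.R0)
SC (9): 011 100 101 110 111 200 201 210 211
TSO (12): 000 001 010 011 100 101 110 111 200 201 210 211
PSO (12): 000 001 010 011 100 101 110 111 200 201 210 211
target 011 ∈ {SC,TSO,PSO}

SC:yes TSO:yes PSO:yes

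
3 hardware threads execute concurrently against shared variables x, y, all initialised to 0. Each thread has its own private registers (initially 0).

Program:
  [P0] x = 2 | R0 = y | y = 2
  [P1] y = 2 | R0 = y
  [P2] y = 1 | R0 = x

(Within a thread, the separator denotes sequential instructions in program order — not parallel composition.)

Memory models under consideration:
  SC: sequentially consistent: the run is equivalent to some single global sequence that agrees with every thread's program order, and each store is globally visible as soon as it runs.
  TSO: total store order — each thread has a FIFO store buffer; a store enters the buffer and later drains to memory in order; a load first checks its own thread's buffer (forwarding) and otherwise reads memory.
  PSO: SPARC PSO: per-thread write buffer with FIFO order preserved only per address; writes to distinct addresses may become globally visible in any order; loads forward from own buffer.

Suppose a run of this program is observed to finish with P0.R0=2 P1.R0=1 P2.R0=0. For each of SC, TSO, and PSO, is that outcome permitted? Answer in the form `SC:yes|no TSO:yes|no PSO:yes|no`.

SC:no TSO:yes PSO:yes

outcome vector order: (P0.R0,P1.R0,P2.R0)
SC (9): <0 1 2>; <0 2 2>; <1 1 0>; <1 1 2>; <1 2 0>; <1 2 2>; <2 1 2>; <2 2 0>; <2 2 2>
TSO (12): <0 1 0>; <0 1 2>; <0 2 0>; <0 2 2>; <1 1 0>; <1 1 2>; <1 2 0>; <1 2 2>; <2 1 0>; <2 1 2>; <2 2 0>; <2 2 2>
PSO (12): <0 1 0>; <0 1 2>; <0 2 0>; <0 2 2>; <1 1 0>; <1 1 2>; <1 2 0>; <1 2 2>; <2 1 0>; <2 1 2>; <2 2 0>; <2 2 2>
target <2 1 0> ∈ {TSO,PSO}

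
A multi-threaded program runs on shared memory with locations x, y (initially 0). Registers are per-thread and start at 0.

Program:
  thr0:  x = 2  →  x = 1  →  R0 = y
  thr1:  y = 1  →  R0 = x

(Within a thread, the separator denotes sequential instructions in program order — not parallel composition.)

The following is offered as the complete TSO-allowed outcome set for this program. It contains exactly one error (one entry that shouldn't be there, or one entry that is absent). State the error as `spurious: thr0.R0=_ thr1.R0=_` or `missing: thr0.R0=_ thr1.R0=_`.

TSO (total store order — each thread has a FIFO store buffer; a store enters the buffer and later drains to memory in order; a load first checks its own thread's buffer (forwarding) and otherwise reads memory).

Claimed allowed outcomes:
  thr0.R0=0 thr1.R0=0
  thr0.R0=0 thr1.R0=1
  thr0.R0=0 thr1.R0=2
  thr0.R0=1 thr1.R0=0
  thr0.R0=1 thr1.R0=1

missing: thr0.R0=1 thr1.R0=2

outcome vector order: (thr0.R0,thr1.R0)
under TSO → 00, 01, 02, 10, 11, 12
TSO∖claimed = {12}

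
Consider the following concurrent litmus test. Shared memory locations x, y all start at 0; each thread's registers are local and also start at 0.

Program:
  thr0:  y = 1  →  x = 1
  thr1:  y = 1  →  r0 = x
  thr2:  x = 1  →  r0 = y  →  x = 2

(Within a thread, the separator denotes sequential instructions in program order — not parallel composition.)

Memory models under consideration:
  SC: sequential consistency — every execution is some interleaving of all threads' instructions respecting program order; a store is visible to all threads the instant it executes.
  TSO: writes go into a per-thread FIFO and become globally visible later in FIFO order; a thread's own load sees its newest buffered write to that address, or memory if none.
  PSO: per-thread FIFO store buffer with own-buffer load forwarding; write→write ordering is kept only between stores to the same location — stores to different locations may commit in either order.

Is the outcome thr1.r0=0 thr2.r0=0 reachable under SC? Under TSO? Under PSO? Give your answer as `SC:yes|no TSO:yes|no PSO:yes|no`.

SC:no TSO:yes PSO:yes

outcome vector order: (thr1.r0,thr2.r0)
SC: 5 outcomes — {<0 1> <1 0> <1 1> <2 0> <2 1>}
TSO: 6 outcomes — {<0 0> <0 1> <1 0> <1 1> <2 0> <2 1>}
PSO: 6 outcomes — {<0 0> <0 1> <1 0> <1 1> <2 0> <2 1>}
target <0 0> ∈ {TSO,PSO}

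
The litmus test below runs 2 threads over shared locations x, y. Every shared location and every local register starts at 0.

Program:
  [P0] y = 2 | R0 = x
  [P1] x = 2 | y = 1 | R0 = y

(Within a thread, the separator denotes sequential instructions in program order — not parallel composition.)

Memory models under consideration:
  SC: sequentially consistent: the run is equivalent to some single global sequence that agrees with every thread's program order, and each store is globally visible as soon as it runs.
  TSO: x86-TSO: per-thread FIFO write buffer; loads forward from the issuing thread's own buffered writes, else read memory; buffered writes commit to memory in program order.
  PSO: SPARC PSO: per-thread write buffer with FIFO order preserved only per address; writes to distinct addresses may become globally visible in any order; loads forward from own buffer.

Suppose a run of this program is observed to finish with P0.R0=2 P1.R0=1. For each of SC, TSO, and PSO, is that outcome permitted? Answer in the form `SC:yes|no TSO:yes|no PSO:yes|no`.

SC:yes TSO:yes PSO:yes

outcome vector order: (P0.R0,P1.R0)
SC: 3 outcomes — {<0 1>; <2 1>; <2 2>}
TSO: 4 outcomes — {<0 1>; <0 2>; <2 1>; <2 2>}
PSO: 4 outcomes — {<0 1>; <0 2>; <2 1>; <2 2>}
target <2 1> ∈ {SC,TSO,PSO}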